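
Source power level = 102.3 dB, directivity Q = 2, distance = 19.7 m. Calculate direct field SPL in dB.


Given values:
  Lw = 102.3 dB, Q = 2, r = 19.7 m
Formula: SPL = Lw + 10 * log10(Q / (4 * pi * r^2))
Compute 4 * pi * r^2 = 4 * pi * 19.7^2 = 4876.8828
Compute Q / denom = 2 / 4876.8828 = 0.0004101
Compute 10 * log10(0.0004101) = -33.8711
SPL = 102.3 + (-33.8711) = 68.43

68.43 dB


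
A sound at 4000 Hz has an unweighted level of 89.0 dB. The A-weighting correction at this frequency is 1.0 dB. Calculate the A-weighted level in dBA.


Given values:
  SPL = 89.0 dB
  A-weighting at 4000 Hz = 1.0 dB
Formula: L_A = SPL + A_weight
L_A = 89.0 + (1.0)
L_A = 90.0

90.0 dBA


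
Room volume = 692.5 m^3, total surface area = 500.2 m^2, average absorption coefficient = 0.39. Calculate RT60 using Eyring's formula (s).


Given values:
  V = 692.5 m^3, S = 500.2 m^2, alpha = 0.39
Formula: RT60 = 0.161 * V / (-S * ln(1 - alpha))
Compute ln(1 - 0.39) = ln(0.61) = -0.494296
Denominator: -500.2 * -0.494296 = 247.2469
Numerator: 0.161 * 692.5 = 111.4925
RT60 = 111.4925 / 247.2469 = 0.451

0.451 s


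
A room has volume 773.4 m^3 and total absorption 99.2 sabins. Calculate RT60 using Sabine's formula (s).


Given values:
  V = 773.4 m^3
  A = 99.2 sabins
Formula: RT60 = 0.161 * V / A
Numerator: 0.161 * 773.4 = 124.5174
RT60 = 124.5174 / 99.2 = 1.255

1.255 s


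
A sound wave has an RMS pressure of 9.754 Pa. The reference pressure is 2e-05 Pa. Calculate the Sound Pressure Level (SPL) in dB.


Given values:
  p = 9.754 Pa
  p_ref = 2e-05 Pa
Formula: SPL = 20 * log10(p / p_ref)
Compute ratio: p / p_ref = 9.754 / 2e-05 = 487700
Compute log10: log10(487700) = 5.688153
Multiply: SPL = 20 * 5.688153 = 113.76

113.76 dB


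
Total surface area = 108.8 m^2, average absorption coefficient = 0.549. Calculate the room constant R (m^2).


Given values:
  S = 108.8 m^2, alpha = 0.549
Formula: R = S * alpha / (1 - alpha)
Numerator: 108.8 * 0.549 = 59.7312
Denominator: 1 - 0.549 = 0.451
R = 59.7312 / 0.451 = 132.44

132.44 m^2


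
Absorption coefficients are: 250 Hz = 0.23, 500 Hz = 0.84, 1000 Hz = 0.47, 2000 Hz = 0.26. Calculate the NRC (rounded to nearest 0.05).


Given values:
  a_250 = 0.23, a_500 = 0.84
  a_1000 = 0.47, a_2000 = 0.26
Formula: NRC = (a250 + a500 + a1000 + a2000) / 4
Sum = 0.23 + 0.84 + 0.47 + 0.26 = 1.8
NRC = 1.8 / 4 = 0.45
Rounded to nearest 0.05: 0.45

0.45


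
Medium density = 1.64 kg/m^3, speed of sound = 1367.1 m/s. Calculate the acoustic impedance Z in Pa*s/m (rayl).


Given values:
  rho = 1.64 kg/m^3
  c = 1367.1 m/s
Formula: Z = rho * c
Z = 1.64 * 1367.1
Z = 2242.04

2242.04 rayl


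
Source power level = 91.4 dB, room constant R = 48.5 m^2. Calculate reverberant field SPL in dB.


Given values:
  Lw = 91.4 dB, R = 48.5 m^2
Formula: SPL = Lw + 10 * log10(4 / R)
Compute 4 / R = 4 / 48.5 = 0.082474
Compute 10 * log10(0.082474) = -10.8368
SPL = 91.4 + (-10.8368) = 80.56

80.56 dB


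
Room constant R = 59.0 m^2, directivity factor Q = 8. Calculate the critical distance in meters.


Given values:
  R = 59.0 m^2, Q = 8
Formula: d_c = 0.141 * sqrt(Q * R)
Compute Q * R = 8 * 59.0 = 472.0
Compute sqrt(472.0) = 21.7256
d_c = 0.141 * 21.7256 = 3.063

3.063 m


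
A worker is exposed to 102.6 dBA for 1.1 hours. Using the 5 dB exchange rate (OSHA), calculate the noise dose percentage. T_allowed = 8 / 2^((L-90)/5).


Given values:
  L = 102.6 dBA, T = 1.1 hours
Formula: T_allowed = 8 / 2^((L - 90) / 5)
Compute exponent: (102.6 - 90) / 5 = 2.52
Compute 2^(2.52) = 5.735821
T_allowed = 8 / 5.735821 = 1.394744 hours
Dose = (T / T_allowed) * 100
Dose = (1.1 / 1.394744) * 100 = 78.87

78.87 %


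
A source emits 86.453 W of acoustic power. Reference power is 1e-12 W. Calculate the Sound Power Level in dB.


Given values:
  W = 86.453 W
  W_ref = 1e-12 W
Formula: SWL = 10 * log10(W / W_ref)
Compute ratio: W / W_ref = 86453000000000
Compute log10: log10(86453000000000) = 13.93678
Multiply: SWL = 10 * 13.93678 = 139.37

139.37 dB


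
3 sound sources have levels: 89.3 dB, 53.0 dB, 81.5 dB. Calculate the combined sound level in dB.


Formula: L_total = 10 * log10( sum(10^(Li/10)) )
  Source 1: 10^(89.3/10) = 851138038.2024
  Source 2: 10^(53.0/10) = 199526.2315
  Source 3: 10^(81.5/10) = 141253754.4623
Sum of linear values = 992591318.8962
L_total = 10 * log10(992591318.8962) = 89.97

89.97 dB


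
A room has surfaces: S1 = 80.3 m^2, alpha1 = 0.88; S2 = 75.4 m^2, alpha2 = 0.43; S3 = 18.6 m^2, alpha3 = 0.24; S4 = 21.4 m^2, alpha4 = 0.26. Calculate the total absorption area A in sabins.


Given surfaces:
  Surface 1: 80.3 * 0.88 = 70.664
  Surface 2: 75.4 * 0.43 = 32.422
  Surface 3: 18.6 * 0.24 = 4.464
  Surface 4: 21.4 * 0.26 = 5.564
Formula: A = sum(Si * alpha_i)
A = 70.664 + 32.422 + 4.464 + 5.564
A = 113.11

113.11 sabins


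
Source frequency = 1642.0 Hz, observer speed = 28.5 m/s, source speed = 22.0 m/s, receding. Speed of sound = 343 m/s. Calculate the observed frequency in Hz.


Given values:
  f_s = 1642.0 Hz, v_o = 28.5 m/s, v_s = 22.0 m/s
  Direction: receding
Formula: f_o = f_s * (c - v_o) / (c + v_s)
Numerator: c - v_o = 343 - 28.5 = 314.5
Denominator: c + v_s = 343 + 22.0 = 365.0
f_o = 1642.0 * 314.5 / 365.0 = 1414.82

1414.82 Hz


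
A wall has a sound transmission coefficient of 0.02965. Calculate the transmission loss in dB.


Given values:
  tau = 0.02965
Formula: TL = 10 * log10(1 / tau)
Compute 1 / tau = 1 / 0.02965 = 33.7268
Compute log10(33.7268) = 1.527975
TL = 10 * 1.527975 = 15.28

15.28 dB


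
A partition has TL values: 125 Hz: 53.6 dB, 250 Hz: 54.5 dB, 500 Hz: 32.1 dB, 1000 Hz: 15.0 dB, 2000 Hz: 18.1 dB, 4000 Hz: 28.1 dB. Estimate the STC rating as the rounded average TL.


Given TL values at each frequency:
  125 Hz: 53.6 dB
  250 Hz: 54.5 dB
  500 Hz: 32.1 dB
  1000 Hz: 15.0 dB
  2000 Hz: 18.1 dB
  4000 Hz: 28.1 dB
Formula: STC ~ round(average of TL values)
Sum = 53.6 + 54.5 + 32.1 + 15.0 + 18.1 + 28.1 = 201.4
Average = 201.4 / 6 = 33.57
Rounded: 34

34


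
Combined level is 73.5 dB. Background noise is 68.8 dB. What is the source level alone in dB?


Given values:
  L_total = 73.5 dB, L_bg = 68.8 dB
Formula: L_source = 10 * log10(10^(L_total/10) - 10^(L_bg/10))
Convert to linear:
  10^(73.5/10) = 22387211.3857
  10^(68.8/10) = 7585775.7503
Difference: 22387211.3857 - 7585775.7503 = 14801435.6354
L_source = 10 * log10(14801435.6354) = 71.7

71.7 dB


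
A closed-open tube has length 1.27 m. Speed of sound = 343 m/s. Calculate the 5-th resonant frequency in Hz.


Given values:
  Tube type: closed-open, L = 1.27 m, c = 343 m/s, n = 5
Formula: f_n = (2n - 1) * c / (4 * L)
Compute 2n - 1 = 2*5 - 1 = 9
Compute 4 * L = 4 * 1.27 = 5.08
f = 9 * 343 / 5.08
f = 607.68

607.68 Hz


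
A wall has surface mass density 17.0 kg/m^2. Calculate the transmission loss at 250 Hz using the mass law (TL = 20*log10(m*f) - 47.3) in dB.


Given values:
  m = 17.0 kg/m^2, f = 250 Hz
Formula: TL = 20 * log10(m * f) - 47.3
Compute m * f = 17.0 * 250 = 4250.0
Compute log10(4250.0) = 3.628389
Compute 20 * 3.628389 = 72.5678
TL = 72.5678 - 47.3 = 25.27

25.27 dB


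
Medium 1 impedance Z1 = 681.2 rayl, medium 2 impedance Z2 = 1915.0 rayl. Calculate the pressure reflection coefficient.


Given values:
  Z1 = 681.2 rayl, Z2 = 1915.0 rayl
Formula: R = (Z2 - Z1) / (Z2 + Z1)
Numerator: Z2 - Z1 = 1915.0 - 681.2 = 1233.8
Denominator: Z2 + Z1 = 1915.0 + 681.2 = 2596.2
R = 1233.8 / 2596.2 = 0.4752

0.4752


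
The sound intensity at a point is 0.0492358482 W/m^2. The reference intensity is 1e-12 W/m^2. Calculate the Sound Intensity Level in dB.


Given values:
  I = 0.0492358482 W/m^2
  I_ref = 1e-12 W/m^2
Formula: SIL = 10 * log10(I / I_ref)
Compute ratio: I / I_ref = 49235848200
Compute log10: log10(49235848200) = 10.692281
Multiply: SIL = 10 * 10.692281 = 106.92

106.92 dB


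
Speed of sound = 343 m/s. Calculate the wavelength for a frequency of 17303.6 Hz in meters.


Given values:
  c = 343 m/s, f = 17303.6 Hz
Formula: lambda = c / f
lambda = 343 / 17303.6
lambda = 0.0198

0.0198 m


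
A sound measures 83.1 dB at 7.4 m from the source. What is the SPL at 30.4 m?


Given values:
  SPL1 = 83.1 dB, r1 = 7.4 m, r2 = 30.4 m
Formula: SPL2 = SPL1 - 20 * log10(r2 / r1)
Compute ratio: r2 / r1 = 30.4 / 7.4 = 4.1081
Compute log10: log10(4.1081) = 0.613641
Compute drop: 20 * 0.613641 = 12.2728
SPL2 = 83.1 - 12.2728 = 70.83

70.83 dB


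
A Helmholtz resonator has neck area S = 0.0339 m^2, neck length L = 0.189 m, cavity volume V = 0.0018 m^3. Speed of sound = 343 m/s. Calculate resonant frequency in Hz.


Given values:
  S = 0.0339 m^2, L = 0.189 m, V = 0.0018 m^3, c = 343 m/s
Formula: f = (c / (2*pi)) * sqrt(S / (V * L))
Compute V * L = 0.0018 * 0.189 = 0.0003402
Compute S / (V * L) = 0.0339 / 0.0003402 = 99.6473
Compute sqrt(99.6473) = 9.982349
Compute c / (2*pi) = 343 / 6.283185 = 54.590148
f = 54.590148 * 9.982349 = 544.94

544.94 Hz


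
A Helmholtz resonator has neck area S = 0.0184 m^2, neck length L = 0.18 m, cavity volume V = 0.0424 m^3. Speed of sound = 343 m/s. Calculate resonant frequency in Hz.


Given values:
  S = 0.0184 m^2, L = 0.18 m, V = 0.0424 m^3, c = 343 m/s
Formula: f = (c / (2*pi)) * sqrt(S / (V * L))
Compute V * L = 0.0424 * 0.18 = 0.007632
Compute S / (V * L) = 0.0184 / 0.007632 = 2.4109
Compute sqrt(2.4109) = 1.552707
Compute c / (2*pi) = 343 / 6.283185 = 54.590148
f = 54.590148 * 1.552707 = 84.76

84.76 Hz


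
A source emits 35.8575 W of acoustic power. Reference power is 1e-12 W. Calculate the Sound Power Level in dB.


Given values:
  W = 35.8575 W
  W_ref = 1e-12 W
Formula: SWL = 10 * log10(W / W_ref)
Compute ratio: W / W_ref = 35857500000000
Compute log10: log10(35857500000000) = 13.55458
Multiply: SWL = 10 * 13.55458 = 135.55

135.55 dB


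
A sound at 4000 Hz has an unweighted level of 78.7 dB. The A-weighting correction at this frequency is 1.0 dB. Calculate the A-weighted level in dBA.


Given values:
  SPL = 78.7 dB
  A-weighting at 4000 Hz = 1.0 dB
Formula: L_A = SPL + A_weight
L_A = 78.7 + (1.0)
L_A = 79.7

79.7 dBA


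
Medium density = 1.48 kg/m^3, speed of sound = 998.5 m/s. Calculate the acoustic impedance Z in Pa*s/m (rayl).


Given values:
  rho = 1.48 kg/m^3
  c = 998.5 m/s
Formula: Z = rho * c
Z = 1.48 * 998.5
Z = 1477.78

1477.78 rayl


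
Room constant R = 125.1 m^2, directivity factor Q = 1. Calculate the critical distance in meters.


Given values:
  R = 125.1 m^2, Q = 1
Formula: d_c = 0.141 * sqrt(Q * R)
Compute Q * R = 1 * 125.1 = 125.1
Compute sqrt(125.1) = 11.1848
d_c = 0.141 * 11.1848 = 1.577

1.577 m


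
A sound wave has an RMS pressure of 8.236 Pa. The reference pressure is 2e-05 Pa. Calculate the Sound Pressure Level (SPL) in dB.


Given values:
  p = 8.236 Pa
  p_ref = 2e-05 Pa
Formula: SPL = 20 * log10(p / p_ref)
Compute ratio: p / p_ref = 8.236 / 2e-05 = 411800
Compute log10: log10(411800) = 5.614686
Multiply: SPL = 20 * 5.614686 = 112.29

112.29 dB


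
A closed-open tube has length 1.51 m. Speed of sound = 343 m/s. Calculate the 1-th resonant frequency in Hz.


Given values:
  Tube type: closed-open, L = 1.51 m, c = 343 m/s, n = 1
Formula: f_n = (2n - 1) * c / (4 * L)
Compute 2n - 1 = 2*1 - 1 = 1
Compute 4 * L = 4 * 1.51 = 6.04
f = 1 * 343 / 6.04
f = 56.79

56.79 Hz


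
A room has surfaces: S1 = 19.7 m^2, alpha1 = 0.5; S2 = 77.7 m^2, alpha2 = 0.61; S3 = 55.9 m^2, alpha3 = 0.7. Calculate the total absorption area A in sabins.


Given surfaces:
  Surface 1: 19.7 * 0.5 = 9.85
  Surface 2: 77.7 * 0.61 = 47.397
  Surface 3: 55.9 * 0.7 = 39.13
Formula: A = sum(Si * alpha_i)
A = 9.85 + 47.397 + 39.13
A = 96.38

96.38 sabins


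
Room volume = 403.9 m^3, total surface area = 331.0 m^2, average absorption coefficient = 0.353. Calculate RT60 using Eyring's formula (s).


Given values:
  V = 403.9 m^3, S = 331.0 m^2, alpha = 0.353
Formula: RT60 = 0.161 * V / (-S * ln(1 - alpha))
Compute ln(1 - 0.353) = ln(0.647) = -0.435409
Denominator: -331.0 * -0.435409 = 144.1204
Numerator: 0.161 * 403.9 = 65.0279
RT60 = 65.0279 / 144.1204 = 0.451

0.451 s


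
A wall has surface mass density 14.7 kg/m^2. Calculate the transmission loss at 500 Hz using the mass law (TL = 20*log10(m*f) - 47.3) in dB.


Given values:
  m = 14.7 kg/m^2, f = 500 Hz
Formula: TL = 20 * log10(m * f) - 47.3
Compute m * f = 14.7 * 500 = 7350.0
Compute log10(7350.0) = 3.866287
Compute 20 * 3.866287 = 77.3257
TL = 77.3257 - 47.3 = 30.03

30.03 dB


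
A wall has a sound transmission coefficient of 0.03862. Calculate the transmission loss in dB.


Given values:
  tau = 0.03862
Formula: TL = 10 * log10(1 / tau)
Compute 1 / tau = 1 / 0.03862 = 25.8933
Compute log10(25.8933) = 1.413187
TL = 10 * 1.413187 = 14.13

14.13 dB


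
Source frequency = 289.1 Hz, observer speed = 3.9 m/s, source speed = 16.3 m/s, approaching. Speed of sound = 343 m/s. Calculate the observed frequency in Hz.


Given values:
  f_s = 289.1 Hz, v_o = 3.9 m/s, v_s = 16.3 m/s
  Direction: approaching
Formula: f_o = f_s * (c + v_o) / (c - v_s)
Numerator: c + v_o = 343 + 3.9 = 346.9
Denominator: c - v_s = 343 - 16.3 = 326.7
f_o = 289.1 * 346.9 / 326.7 = 306.98

306.98 Hz


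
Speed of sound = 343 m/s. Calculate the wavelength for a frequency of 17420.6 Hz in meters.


Given values:
  c = 343 m/s, f = 17420.6 Hz
Formula: lambda = c / f
lambda = 343 / 17420.6
lambda = 0.0197

0.0197 m


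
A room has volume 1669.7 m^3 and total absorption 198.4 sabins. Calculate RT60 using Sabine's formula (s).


Given values:
  V = 1669.7 m^3
  A = 198.4 sabins
Formula: RT60 = 0.161 * V / A
Numerator: 0.161 * 1669.7 = 268.8217
RT60 = 268.8217 / 198.4 = 1.355

1.355 s


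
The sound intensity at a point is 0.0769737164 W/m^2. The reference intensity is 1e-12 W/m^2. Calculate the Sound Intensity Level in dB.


Given values:
  I = 0.0769737164 W/m^2
  I_ref = 1e-12 W/m^2
Formula: SIL = 10 * log10(I / I_ref)
Compute ratio: I / I_ref = 76973716400
Compute log10: log10(76973716400) = 10.886342
Multiply: SIL = 10 * 10.886342 = 108.86

108.86 dB


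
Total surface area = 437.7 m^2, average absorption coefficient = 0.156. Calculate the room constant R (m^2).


Given values:
  S = 437.7 m^2, alpha = 0.156
Formula: R = S * alpha / (1 - alpha)
Numerator: 437.7 * 0.156 = 68.2812
Denominator: 1 - 0.156 = 0.844
R = 68.2812 / 0.844 = 80.9

80.9 m^2


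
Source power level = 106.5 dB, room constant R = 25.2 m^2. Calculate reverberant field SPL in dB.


Given values:
  Lw = 106.5 dB, R = 25.2 m^2
Formula: SPL = Lw + 10 * log10(4 / R)
Compute 4 / R = 4 / 25.2 = 0.15873
Compute 10 * log10(0.15873) = -7.9934
SPL = 106.5 + (-7.9934) = 98.51

98.51 dB


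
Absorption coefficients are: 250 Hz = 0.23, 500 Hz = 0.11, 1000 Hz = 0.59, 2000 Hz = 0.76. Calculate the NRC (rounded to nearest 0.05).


Given values:
  a_250 = 0.23, a_500 = 0.11
  a_1000 = 0.59, a_2000 = 0.76
Formula: NRC = (a250 + a500 + a1000 + a2000) / 4
Sum = 0.23 + 0.11 + 0.59 + 0.76 = 1.69
NRC = 1.69 / 4 = 0.4225
Rounded to nearest 0.05: 0.4

0.4


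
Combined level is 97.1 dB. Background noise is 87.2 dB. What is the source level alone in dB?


Given values:
  L_total = 97.1 dB, L_bg = 87.2 dB
Formula: L_source = 10 * log10(10^(L_total/10) - 10^(L_bg/10))
Convert to linear:
  10^(97.1/10) = 5128613839.9136
  10^(87.2/10) = 524807460.2498
Difference: 5128613839.9136 - 524807460.2498 = 4603806379.6638
L_source = 10 * log10(4603806379.6638) = 96.63

96.63 dB


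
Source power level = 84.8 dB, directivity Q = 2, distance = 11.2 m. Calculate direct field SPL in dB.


Given values:
  Lw = 84.8 dB, Q = 2, r = 11.2 m
Formula: SPL = Lw + 10 * log10(Q / (4 * pi * r^2))
Compute 4 * pi * r^2 = 4 * pi * 11.2^2 = 1576.3255
Compute Q / denom = 2 / 1576.3255 = 0.00126877
Compute 10 * log10(0.00126877) = -28.9662
SPL = 84.8 + (-28.9662) = 55.83

55.83 dB


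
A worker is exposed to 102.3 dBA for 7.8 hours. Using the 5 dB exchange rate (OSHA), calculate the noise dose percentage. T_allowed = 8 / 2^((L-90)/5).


Given values:
  L = 102.3 dBA, T = 7.8 hours
Formula: T_allowed = 8 / 2^((L - 90) / 5)
Compute exponent: (102.3 - 90) / 5 = 2.46
Compute 2^(2.46) = 5.502167
T_allowed = 8 / 5.502167 = 1.453973 hours
Dose = (T / T_allowed) * 100
Dose = (7.8 / 1.453973) * 100 = 536.46

536.46 %


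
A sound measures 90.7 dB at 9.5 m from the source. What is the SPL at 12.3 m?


Given values:
  SPL1 = 90.7 dB, r1 = 9.5 m, r2 = 12.3 m
Formula: SPL2 = SPL1 - 20 * log10(r2 / r1)
Compute ratio: r2 / r1 = 12.3 / 9.5 = 1.2947
Compute log10: log10(1.2947) = 0.112169
Compute drop: 20 * 0.112169 = 2.2434
SPL2 = 90.7 - 2.2434 = 88.46

88.46 dB


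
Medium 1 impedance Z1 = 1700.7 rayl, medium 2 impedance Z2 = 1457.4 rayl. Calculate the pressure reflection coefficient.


Given values:
  Z1 = 1700.7 rayl, Z2 = 1457.4 rayl
Formula: R = (Z2 - Z1) / (Z2 + Z1)
Numerator: Z2 - Z1 = 1457.4 - 1700.7 = -243.3
Denominator: Z2 + Z1 = 1457.4 + 1700.7 = 3158.1
R = -243.3 / 3158.1 = -0.077

-0.077


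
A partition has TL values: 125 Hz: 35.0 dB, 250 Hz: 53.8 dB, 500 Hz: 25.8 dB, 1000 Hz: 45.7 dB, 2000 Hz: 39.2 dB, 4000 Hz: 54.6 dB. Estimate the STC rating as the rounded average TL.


Given TL values at each frequency:
  125 Hz: 35.0 dB
  250 Hz: 53.8 dB
  500 Hz: 25.8 dB
  1000 Hz: 45.7 dB
  2000 Hz: 39.2 dB
  4000 Hz: 54.6 dB
Formula: STC ~ round(average of TL values)
Sum = 35.0 + 53.8 + 25.8 + 45.7 + 39.2 + 54.6 = 254.1
Average = 254.1 / 6 = 42.35
Rounded: 42

42


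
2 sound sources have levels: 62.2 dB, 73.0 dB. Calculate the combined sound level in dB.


Formula: L_total = 10 * log10( sum(10^(Li/10)) )
  Source 1: 10^(62.2/10) = 1659586.9074
  Source 2: 10^(73.0/10) = 19952623.1497
Sum of linear values = 21612210.0571
L_total = 10 * log10(21612210.0571) = 73.35

73.35 dB


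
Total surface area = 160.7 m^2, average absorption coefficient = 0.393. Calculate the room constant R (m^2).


Given values:
  S = 160.7 m^2, alpha = 0.393
Formula: R = S * alpha / (1 - alpha)
Numerator: 160.7 * 0.393 = 63.1551
Denominator: 1 - 0.393 = 0.607
R = 63.1551 / 0.607 = 104.04

104.04 m^2


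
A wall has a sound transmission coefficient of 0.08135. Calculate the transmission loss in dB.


Given values:
  tau = 0.08135
Formula: TL = 10 * log10(1 / tau)
Compute 1 / tau = 1 / 0.08135 = 12.2926
Compute log10(12.2926) = 1.089644
TL = 10 * 1.089644 = 10.9

10.9 dB


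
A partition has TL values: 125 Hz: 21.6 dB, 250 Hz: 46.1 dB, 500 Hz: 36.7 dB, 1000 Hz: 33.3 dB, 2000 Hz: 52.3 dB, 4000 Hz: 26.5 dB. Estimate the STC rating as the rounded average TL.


Given TL values at each frequency:
  125 Hz: 21.6 dB
  250 Hz: 46.1 dB
  500 Hz: 36.7 dB
  1000 Hz: 33.3 dB
  2000 Hz: 52.3 dB
  4000 Hz: 26.5 dB
Formula: STC ~ round(average of TL values)
Sum = 21.6 + 46.1 + 36.7 + 33.3 + 52.3 + 26.5 = 216.5
Average = 216.5 / 6 = 36.08
Rounded: 36

36


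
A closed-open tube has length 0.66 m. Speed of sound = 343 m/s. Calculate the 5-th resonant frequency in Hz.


Given values:
  Tube type: closed-open, L = 0.66 m, c = 343 m/s, n = 5
Formula: f_n = (2n - 1) * c / (4 * L)
Compute 2n - 1 = 2*5 - 1 = 9
Compute 4 * L = 4 * 0.66 = 2.64
f = 9 * 343 / 2.64
f = 1169.32

1169.32 Hz


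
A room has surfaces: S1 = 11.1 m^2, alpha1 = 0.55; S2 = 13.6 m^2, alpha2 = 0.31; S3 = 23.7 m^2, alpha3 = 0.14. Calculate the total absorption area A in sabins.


Given surfaces:
  Surface 1: 11.1 * 0.55 = 6.105
  Surface 2: 13.6 * 0.31 = 4.216
  Surface 3: 23.7 * 0.14 = 3.318
Formula: A = sum(Si * alpha_i)
A = 6.105 + 4.216 + 3.318
A = 13.64

13.64 sabins


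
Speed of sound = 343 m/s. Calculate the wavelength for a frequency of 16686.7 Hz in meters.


Given values:
  c = 343 m/s, f = 16686.7 Hz
Formula: lambda = c / f
lambda = 343 / 16686.7
lambda = 0.0206

0.0206 m


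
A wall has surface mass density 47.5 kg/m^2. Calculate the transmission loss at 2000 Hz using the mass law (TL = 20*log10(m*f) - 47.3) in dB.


Given values:
  m = 47.5 kg/m^2, f = 2000 Hz
Formula: TL = 20 * log10(m * f) - 47.3
Compute m * f = 47.5 * 2000 = 95000.0
Compute log10(95000.0) = 4.977724
Compute 20 * 4.977724 = 99.5545
TL = 99.5545 - 47.3 = 52.25

52.25 dB


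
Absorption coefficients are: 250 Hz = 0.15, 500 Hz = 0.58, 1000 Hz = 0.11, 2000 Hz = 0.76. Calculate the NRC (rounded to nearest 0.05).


Given values:
  a_250 = 0.15, a_500 = 0.58
  a_1000 = 0.11, a_2000 = 0.76
Formula: NRC = (a250 + a500 + a1000 + a2000) / 4
Sum = 0.15 + 0.58 + 0.11 + 0.76 = 1.6
NRC = 1.6 / 4 = 0.4
Rounded to nearest 0.05: 0.4

0.4


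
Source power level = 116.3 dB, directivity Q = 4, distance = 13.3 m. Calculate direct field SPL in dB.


Given values:
  Lw = 116.3 dB, Q = 4, r = 13.3 m
Formula: SPL = Lw + 10 * log10(Q / (4 * pi * r^2))
Compute 4 * pi * r^2 = 4 * pi * 13.3^2 = 2222.8653
Compute Q / denom = 4 / 2222.8653 = 0.00179948
Compute 10 * log10(0.00179948) = -27.4485
SPL = 116.3 + (-27.4485) = 88.85

88.85 dB


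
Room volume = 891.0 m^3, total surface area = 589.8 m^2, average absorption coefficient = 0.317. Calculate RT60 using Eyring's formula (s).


Given values:
  V = 891.0 m^3, S = 589.8 m^2, alpha = 0.317
Formula: RT60 = 0.161 * V / (-S * ln(1 - alpha))
Compute ln(1 - 0.317) = ln(0.683) = -0.38126
Denominator: -589.8 * -0.38126 = 224.8671
Numerator: 0.161 * 891.0 = 143.451
RT60 = 143.451 / 224.8671 = 0.638

0.638 s


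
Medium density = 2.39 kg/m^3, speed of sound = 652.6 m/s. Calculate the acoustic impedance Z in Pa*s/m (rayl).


Given values:
  rho = 2.39 kg/m^3
  c = 652.6 m/s
Formula: Z = rho * c
Z = 2.39 * 652.6
Z = 1559.71

1559.71 rayl


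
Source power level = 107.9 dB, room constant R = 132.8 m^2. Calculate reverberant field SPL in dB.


Given values:
  Lw = 107.9 dB, R = 132.8 m^2
Formula: SPL = Lw + 10 * log10(4 / R)
Compute 4 / R = 4 / 132.8 = 0.03012
Compute 10 * log10(0.03012) = -15.2115
SPL = 107.9 + (-15.2115) = 92.69

92.69 dB


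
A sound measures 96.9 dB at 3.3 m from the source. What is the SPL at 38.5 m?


Given values:
  SPL1 = 96.9 dB, r1 = 3.3 m, r2 = 38.5 m
Formula: SPL2 = SPL1 - 20 * log10(r2 / r1)
Compute ratio: r2 / r1 = 38.5 / 3.3 = 11.6667
Compute log10: log10(11.6667) = 1.066948
Compute drop: 20 * 1.066948 = 21.339
SPL2 = 96.9 - 21.339 = 75.56

75.56 dB


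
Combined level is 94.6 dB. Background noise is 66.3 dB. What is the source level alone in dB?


Given values:
  L_total = 94.6 dB, L_bg = 66.3 dB
Formula: L_source = 10 * log10(10^(L_total/10) - 10^(L_bg/10))
Convert to linear:
  10^(94.6/10) = 2884031503.1266
  10^(66.3/10) = 4265795.188
Difference: 2884031503.1266 - 4265795.188 = 2879765707.9386
L_source = 10 * log10(2879765707.9386) = 94.59

94.59 dB


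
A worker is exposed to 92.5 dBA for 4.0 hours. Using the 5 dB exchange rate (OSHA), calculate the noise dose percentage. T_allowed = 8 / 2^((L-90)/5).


Given values:
  L = 92.5 dBA, T = 4.0 hours
Formula: T_allowed = 8 / 2^((L - 90) / 5)
Compute exponent: (92.5 - 90) / 5 = 0.5
Compute 2^(0.5) = 1.414214
T_allowed = 8 / 1.414214 = 5.656852 hours
Dose = (T / T_allowed) * 100
Dose = (4.0 / 5.656852) * 100 = 70.71

70.71 %


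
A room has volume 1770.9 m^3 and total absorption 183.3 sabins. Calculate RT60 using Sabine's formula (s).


Given values:
  V = 1770.9 m^3
  A = 183.3 sabins
Formula: RT60 = 0.161 * V / A
Numerator: 0.161 * 1770.9 = 285.1149
RT60 = 285.1149 / 183.3 = 1.555

1.555 s


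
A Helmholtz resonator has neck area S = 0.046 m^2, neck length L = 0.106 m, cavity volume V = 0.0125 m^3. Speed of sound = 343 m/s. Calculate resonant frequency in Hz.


Given values:
  S = 0.046 m^2, L = 0.106 m, V = 0.0125 m^3, c = 343 m/s
Formula: f = (c / (2*pi)) * sqrt(S / (V * L))
Compute V * L = 0.0125 * 0.106 = 0.001325
Compute S / (V * L) = 0.046 / 0.001325 = 34.717
Compute sqrt(34.717) = 5.892113
Compute c / (2*pi) = 343 / 6.283185 = 54.590148
f = 54.590148 * 5.892113 = 321.65

321.65 Hz


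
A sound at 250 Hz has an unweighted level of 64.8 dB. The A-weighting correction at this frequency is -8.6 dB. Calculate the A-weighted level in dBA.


Given values:
  SPL = 64.8 dB
  A-weighting at 250 Hz = -8.6 dB
Formula: L_A = SPL + A_weight
L_A = 64.8 + (-8.6)
L_A = 56.2

56.2 dBA


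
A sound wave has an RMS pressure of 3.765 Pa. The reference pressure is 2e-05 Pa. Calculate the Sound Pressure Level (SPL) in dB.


Given values:
  p = 3.765 Pa
  p_ref = 2e-05 Pa
Formula: SPL = 20 * log10(p / p_ref)
Compute ratio: p / p_ref = 3.765 / 2e-05 = 188250
Compute log10: log10(188250) = 5.274735
Multiply: SPL = 20 * 5.274735 = 105.49

105.49 dB


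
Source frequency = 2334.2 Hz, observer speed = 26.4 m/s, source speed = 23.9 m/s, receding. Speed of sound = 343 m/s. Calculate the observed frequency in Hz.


Given values:
  f_s = 2334.2 Hz, v_o = 26.4 m/s, v_s = 23.9 m/s
  Direction: receding
Formula: f_o = f_s * (c - v_o) / (c + v_s)
Numerator: c - v_o = 343 - 26.4 = 316.6
Denominator: c + v_s = 343 + 23.9 = 366.9
f_o = 2334.2 * 316.6 / 366.9 = 2014.19

2014.19 Hz


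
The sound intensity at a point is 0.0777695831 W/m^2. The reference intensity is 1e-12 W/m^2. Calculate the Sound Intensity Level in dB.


Given values:
  I = 0.0777695831 W/m^2
  I_ref = 1e-12 W/m^2
Formula: SIL = 10 * log10(I / I_ref)
Compute ratio: I / I_ref = 77769583100
Compute log10: log10(77769583100) = 10.89081
Multiply: SIL = 10 * 10.89081 = 108.91

108.91 dB


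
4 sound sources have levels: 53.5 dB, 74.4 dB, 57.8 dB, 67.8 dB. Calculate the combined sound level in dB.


Formula: L_total = 10 * log10( sum(10^(Li/10)) )
  Source 1: 10^(53.5/10) = 223872.1139
  Source 2: 10^(74.4/10) = 27542287.0334
  Source 3: 10^(57.8/10) = 602559.5861
  Source 4: 10^(67.8/10) = 6025595.8607
Sum of linear values = 34394314.5941
L_total = 10 * log10(34394314.5941) = 75.36

75.36 dB


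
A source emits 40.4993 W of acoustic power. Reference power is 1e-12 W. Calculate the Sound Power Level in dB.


Given values:
  W = 40.4993 W
  W_ref = 1e-12 W
Formula: SWL = 10 * log10(W / W_ref)
Compute ratio: W / W_ref = 40499300000000
Compute log10: log10(40499300000000) = 13.607448
Multiply: SWL = 10 * 13.607448 = 136.07

136.07 dB


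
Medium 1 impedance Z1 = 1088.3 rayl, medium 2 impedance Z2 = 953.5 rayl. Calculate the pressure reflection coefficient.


Given values:
  Z1 = 1088.3 rayl, Z2 = 953.5 rayl
Formula: R = (Z2 - Z1) / (Z2 + Z1)
Numerator: Z2 - Z1 = 953.5 - 1088.3 = -134.8
Denominator: Z2 + Z1 = 953.5 + 1088.3 = 2041.8
R = -134.8 / 2041.8 = -0.066

-0.066


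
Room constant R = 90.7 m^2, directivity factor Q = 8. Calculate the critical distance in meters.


Given values:
  R = 90.7 m^2, Q = 8
Formula: d_c = 0.141 * sqrt(Q * R)
Compute Q * R = 8 * 90.7 = 725.6
Compute sqrt(725.6) = 26.937
d_c = 0.141 * 26.937 = 3.798

3.798 m


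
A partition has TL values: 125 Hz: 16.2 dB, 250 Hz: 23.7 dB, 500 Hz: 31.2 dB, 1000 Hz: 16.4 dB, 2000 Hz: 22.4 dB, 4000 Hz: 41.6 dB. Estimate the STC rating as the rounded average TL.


Given TL values at each frequency:
  125 Hz: 16.2 dB
  250 Hz: 23.7 dB
  500 Hz: 31.2 dB
  1000 Hz: 16.4 dB
  2000 Hz: 22.4 dB
  4000 Hz: 41.6 dB
Formula: STC ~ round(average of TL values)
Sum = 16.2 + 23.7 + 31.2 + 16.4 + 22.4 + 41.6 = 151.5
Average = 151.5 / 6 = 25.25
Rounded: 25

25


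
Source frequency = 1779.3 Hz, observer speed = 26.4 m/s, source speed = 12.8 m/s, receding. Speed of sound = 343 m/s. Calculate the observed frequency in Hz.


Given values:
  f_s = 1779.3 Hz, v_o = 26.4 m/s, v_s = 12.8 m/s
  Direction: receding
Formula: f_o = f_s * (c - v_o) / (c + v_s)
Numerator: c - v_o = 343 - 26.4 = 316.6
Denominator: c + v_s = 343 + 12.8 = 355.8
f_o = 1779.3 * 316.6 / 355.8 = 1583.27

1583.27 Hz


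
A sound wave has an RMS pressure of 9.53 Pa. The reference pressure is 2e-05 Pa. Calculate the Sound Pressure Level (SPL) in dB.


Given values:
  p = 9.53 Pa
  p_ref = 2e-05 Pa
Formula: SPL = 20 * log10(p / p_ref)
Compute ratio: p / p_ref = 9.53 / 2e-05 = 476500
Compute log10: log10(476500) = 5.678063
Multiply: SPL = 20 * 5.678063 = 113.56

113.56 dB


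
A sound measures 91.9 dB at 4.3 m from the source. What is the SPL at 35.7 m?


Given values:
  SPL1 = 91.9 dB, r1 = 4.3 m, r2 = 35.7 m
Formula: SPL2 = SPL1 - 20 * log10(r2 / r1)
Compute ratio: r2 / r1 = 35.7 / 4.3 = 8.3023
Compute log10: log10(8.3023) = 0.919198
Compute drop: 20 * 0.919198 = 18.384
SPL2 = 91.9 - 18.384 = 73.52

73.52 dB


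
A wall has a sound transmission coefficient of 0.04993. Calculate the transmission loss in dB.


Given values:
  tau = 0.04993
Formula: TL = 10 * log10(1 / tau)
Compute 1 / tau = 1 / 0.04993 = 20.028
Compute log10(20.028) = 1.301638
TL = 10 * 1.301638 = 13.02

13.02 dB


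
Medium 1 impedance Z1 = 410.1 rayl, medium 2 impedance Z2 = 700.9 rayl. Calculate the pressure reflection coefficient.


Given values:
  Z1 = 410.1 rayl, Z2 = 700.9 rayl
Formula: R = (Z2 - Z1) / (Z2 + Z1)
Numerator: Z2 - Z1 = 700.9 - 410.1 = 290.8
Denominator: Z2 + Z1 = 700.9 + 410.1 = 1111.0
R = 290.8 / 1111.0 = 0.2617

0.2617


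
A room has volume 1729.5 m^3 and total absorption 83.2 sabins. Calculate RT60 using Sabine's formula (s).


Given values:
  V = 1729.5 m^3
  A = 83.2 sabins
Formula: RT60 = 0.161 * V / A
Numerator: 0.161 * 1729.5 = 278.4495
RT60 = 278.4495 / 83.2 = 3.347

3.347 s


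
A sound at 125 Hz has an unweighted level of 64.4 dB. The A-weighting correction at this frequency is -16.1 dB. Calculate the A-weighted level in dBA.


Given values:
  SPL = 64.4 dB
  A-weighting at 125 Hz = -16.1 dB
Formula: L_A = SPL + A_weight
L_A = 64.4 + (-16.1)
L_A = 48.3

48.3 dBA


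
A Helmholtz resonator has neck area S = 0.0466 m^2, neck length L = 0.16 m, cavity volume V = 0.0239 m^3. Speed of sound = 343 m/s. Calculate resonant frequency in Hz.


Given values:
  S = 0.0466 m^2, L = 0.16 m, V = 0.0239 m^3, c = 343 m/s
Formula: f = (c / (2*pi)) * sqrt(S / (V * L))
Compute V * L = 0.0239 * 0.16 = 0.003824
Compute S / (V * L) = 0.0466 / 0.003824 = 12.1862
Compute sqrt(12.1862) = 3.490874
Compute c / (2*pi) = 343 / 6.283185 = 54.590148
f = 54.590148 * 3.490874 = 190.57

190.57 Hz


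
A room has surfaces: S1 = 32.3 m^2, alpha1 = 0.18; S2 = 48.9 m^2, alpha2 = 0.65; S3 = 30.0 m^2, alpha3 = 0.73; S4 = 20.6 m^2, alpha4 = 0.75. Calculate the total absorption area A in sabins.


Given surfaces:
  Surface 1: 32.3 * 0.18 = 5.814
  Surface 2: 48.9 * 0.65 = 31.785
  Surface 3: 30.0 * 0.73 = 21.9
  Surface 4: 20.6 * 0.75 = 15.45
Formula: A = sum(Si * alpha_i)
A = 5.814 + 31.785 + 21.9 + 15.45
A = 74.95

74.95 sabins


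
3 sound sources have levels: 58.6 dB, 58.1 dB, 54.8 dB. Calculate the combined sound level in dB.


Formula: L_total = 10 * log10( sum(10^(Li/10)) )
  Source 1: 10^(58.6/10) = 724435.9601
  Source 2: 10^(58.1/10) = 645654.229
  Source 3: 10^(54.8/10) = 301995.172
Sum of linear values = 1672085.3611
L_total = 10 * log10(1672085.3611) = 62.23

62.23 dB


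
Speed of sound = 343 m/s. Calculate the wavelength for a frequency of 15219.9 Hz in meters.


Given values:
  c = 343 m/s, f = 15219.9 Hz
Formula: lambda = c / f
lambda = 343 / 15219.9
lambda = 0.0225

0.0225 m


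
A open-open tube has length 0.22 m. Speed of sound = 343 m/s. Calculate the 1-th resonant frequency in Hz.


Given values:
  Tube type: open-open, L = 0.22 m, c = 343 m/s, n = 1
Formula: f_n = n * c / (2 * L)
Compute 2 * L = 2 * 0.22 = 0.44
f = 1 * 343 / 0.44
f = 779.55

779.55 Hz


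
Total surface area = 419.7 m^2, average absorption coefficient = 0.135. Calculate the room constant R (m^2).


Given values:
  S = 419.7 m^2, alpha = 0.135
Formula: R = S * alpha / (1 - alpha)
Numerator: 419.7 * 0.135 = 56.6595
Denominator: 1 - 0.135 = 0.865
R = 56.6595 / 0.865 = 65.5

65.5 m^2


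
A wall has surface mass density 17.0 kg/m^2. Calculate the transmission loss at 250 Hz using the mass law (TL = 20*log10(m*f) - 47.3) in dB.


Given values:
  m = 17.0 kg/m^2, f = 250 Hz
Formula: TL = 20 * log10(m * f) - 47.3
Compute m * f = 17.0 * 250 = 4250.0
Compute log10(4250.0) = 3.628389
Compute 20 * 3.628389 = 72.5678
TL = 72.5678 - 47.3 = 25.27

25.27 dB


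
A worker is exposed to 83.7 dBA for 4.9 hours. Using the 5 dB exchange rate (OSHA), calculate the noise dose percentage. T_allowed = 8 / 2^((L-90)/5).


Given values:
  L = 83.7 dBA, T = 4.9 hours
Formula: T_allowed = 8 / 2^((L - 90) / 5)
Compute exponent: (83.7 - 90) / 5 = -1.26
Compute 2^(-1.26) = 0.417544
T_allowed = 8 / 0.417544 = 19.159657 hours
Dose = (T / T_allowed) * 100
Dose = (4.9 / 19.159657) * 100 = 25.57

25.57 %


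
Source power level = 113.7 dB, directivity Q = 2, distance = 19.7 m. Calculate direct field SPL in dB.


Given values:
  Lw = 113.7 dB, Q = 2, r = 19.7 m
Formula: SPL = Lw + 10 * log10(Q / (4 * pi * r^2))
Compute 4 * pi * r^2 = 4 * pi * 19.7^2 = 4876.8828
Compute Q / denom = 2 / 4876.8828 = 0.0004101
Compute 10 * log10(0.0004101) = -33.8711
SPL = 113.7 + (-33.8711) = 79.83

79.83 dB


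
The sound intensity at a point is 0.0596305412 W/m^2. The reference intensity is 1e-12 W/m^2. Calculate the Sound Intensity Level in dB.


Given values:
  I = 0.0596305412 W/m^2
  I_ref = 1e-12 W/m^2
Formula: SIL = 10 * log10(I / I_ref)
Compute ratio: I / I_ref = 59630541200
Compute log10: log10(59630541200) = 10.775469
Multiply: SIL = 10 * 10.775469 = 107.75

107.75 dB


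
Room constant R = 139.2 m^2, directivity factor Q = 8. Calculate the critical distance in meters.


Given values:
  R = 139.2 m^2, Q = 8
Formula: d_c = 0.141 * sqrt(Q * R)
Compute Q * R = 8 * 139.2 = 1113.6
Compute sqrt(1113.6) = 33.3706
d_c = 0.141 * 33.3706 = 4.705

4.705 m


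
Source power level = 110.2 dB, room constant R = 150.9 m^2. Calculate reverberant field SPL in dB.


Given values:
  Lw = 110.2 dB, R = 150.9 m^2
Formula: SPL = Lw + 10 * log10(4 / R)
Compute 4 / R = 4 / 150.9 = 0.026508
Compute 10 * log10(0.026508) = -15.7662
SPL = 110.2 + (-15.7662) = 94.43

94.43 dB


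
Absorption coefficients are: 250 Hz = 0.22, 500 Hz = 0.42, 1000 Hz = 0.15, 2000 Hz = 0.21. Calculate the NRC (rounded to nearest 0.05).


Given values:
  a_250 = 0.22, a_500 = 0.42
  a_1000 = 0.15, a_2000 = 0.21
Formula: NRC = (a250 + a500 + a1000 + a2000) / 4
Sum = 0.22 + 0.42 + 0.15 + 0.21 = 1.0
NRC = 1.0 / 4 = 0.25
Rounded to nearest 0.05: 0.25

0.25


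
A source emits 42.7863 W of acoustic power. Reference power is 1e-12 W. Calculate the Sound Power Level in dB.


Given values:
  W = 42.7863 W
  W_ref = 1e-12 W
Formula: SWL = 10 * log10(W / W_ref)
Compute ratio: W / W_ref = 42786300000000
Compute log10: log10(42786300000000) = 13.631305
Multiply: SWL = 10 * 13.631305 = 136.31

136.31 dB


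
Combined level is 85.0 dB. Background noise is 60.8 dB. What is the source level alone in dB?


Given values:
  L_total = 85.0 dB, L_bg = 60.8 dB
Formula: L_source = 10 * log10(10^(L_total/10) - 10^(L_bg/10))
Convert to linear:
  10^(85.0/10) = 316227766.0168
  10^(60.8/10) = 1202264.4346
Difference: 316227766.0168 - 1202264.4346 = 315025501.5822
L_source = 10 * log10(315025501.5822) = 84.98

84.98 dB


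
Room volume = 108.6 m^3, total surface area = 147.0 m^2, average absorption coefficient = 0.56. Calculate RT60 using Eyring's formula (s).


Given values:
  V = 108.6 m^3, S = 147.0 m^2, alpha = 0.56
Formula: RT60 = 0.161 * V / (-S * ln(1 - alpha))
Compute ln(1 - 0.56) = ln(0.44) = -0.820981
Denominator: -147.0 * -0.820981 = 120.6842
Numerator: 0.161 * 108.6 = 17.4846
RT60 = 17.4846 / 120.6842 = 0.145

0.145 s


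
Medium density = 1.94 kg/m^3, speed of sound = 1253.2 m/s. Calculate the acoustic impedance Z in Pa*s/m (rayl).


Given values:
  rho = 1.94 kg/m^3
  c = 1253.2 m/s
Formula: Z = rho * c
Z = 1.94 * 1253.2
Z = 2431.21

2431.21 rayl


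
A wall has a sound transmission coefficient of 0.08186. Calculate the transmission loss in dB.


Given values:
  tau = 0.08186
Formula: TL = 10 * log10(1 / tau)
Compute 1 / tau = 1 / 0.08186 = 12.216
Compute log10(12.216) = 1.086929
TL = 10 * 1.086929 = 10.87

10.87 dB


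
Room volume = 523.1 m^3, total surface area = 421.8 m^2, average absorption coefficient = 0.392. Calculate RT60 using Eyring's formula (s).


Given values:
  V = 523.1 m^3, S = 421.8 m^2, alpha = 0.392
Formula: RT60 = 0.161 * V / (-S * ln(1 - alpha))
Compute ln(1 - 0.392) = ln(0.608) = -0.49758
Denominator: -421.8 * -0.49758 = 209.8792
Numerator: 0.161 * 523.1 = 84.2191
RT60 = 84.2191 / 209.8792 = 0.401

0.401 s


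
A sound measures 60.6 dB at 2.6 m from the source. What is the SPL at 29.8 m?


Given values:
  SPL1 = 60.6 dB, r1 = 2.6 m, r2 = 29.8 m
Formula: SPL2 = SPL1 - 20 * log10(r2 / r1)
Compute ratio: r2 / r1 = 29.8 / 2.6 = 11.4615
Compute log10: log10(11.4615) = 1.059241
Compute drop: 20 * 1.059241 = 21.1848
SPL2 = 60.6 - 21.1848 = 39.42

39.42 dB


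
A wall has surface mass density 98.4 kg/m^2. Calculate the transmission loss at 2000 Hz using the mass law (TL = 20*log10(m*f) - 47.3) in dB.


Given values:
  m = 98.4 kg/m^2, f = 2000 Hz
Formula: TL = 20 * log10(m * f) - 47.3
Compute m * f = 98.4 * 2000 = 196800.0
Compute log10(196800.0) = 5.294025
Compute 20 * 5.294025 = 105.8805
TL = 105.8805 - 47.3 = 58.58

58.58 dB


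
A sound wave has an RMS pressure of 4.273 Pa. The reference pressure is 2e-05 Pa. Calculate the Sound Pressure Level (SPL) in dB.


Given values:
  p = 4.273 Pa
  p_ref = 2e-05 Pa
Formula: SPL = 20 * log10(p / p_ref)
Compute ratio: p / p_ref = 4.273 / 2e-05 = 213650
Compute log10: log10(213650) = 5.329703
Multiply: SPL = 20 * 5.329703 = 106.59

106.59 dB


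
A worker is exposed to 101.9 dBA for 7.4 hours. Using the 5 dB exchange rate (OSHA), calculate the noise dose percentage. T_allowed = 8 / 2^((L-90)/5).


Given values:
  L = 101.9 dBA, T = 7.4 hours
Formula: T_allowed = 8 / 2^((L - 90) / 5)
Compute exponent: (101.9 - 90) / 5 = 2.38
Compute 2^(2.38) = 5.205367
T_allowed = 8 / 5.205367 = 1.536875 hours
Dose = (T / T_allowed) * 100
Dose = (7.4 / 1.536875) * 100 = 481.5

481.5 %


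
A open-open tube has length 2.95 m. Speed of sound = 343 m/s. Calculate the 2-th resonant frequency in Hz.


Given values:
  Tube type: open-open, L = 2.95 m, c = 343 m/s, n = 2
Formula: f_n = n * c / (2 * L)
Compute 2 * L = 2 * 2.95 = 5.9
f = 2 * 343 / 5.9
f = 116.27

116.27 Hz


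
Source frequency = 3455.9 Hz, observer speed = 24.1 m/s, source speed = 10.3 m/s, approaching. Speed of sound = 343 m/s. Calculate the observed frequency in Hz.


Given values:
  f_s = 3455.9 Hz, v_o = 24.1 m/s, v_s = 10.3 m/s
  Direction: approaching
Formula: f_o = f_s * (c + v_o) / (c - v_s)
Numerator: c + v_o = 343 + 24.1 = 367.1
Denominator: c - v_s = 343 - 10.3 = 332.7
f_o = 3455.9 * 367.1 / 332.7 = 3813.23

3813.23 Hz


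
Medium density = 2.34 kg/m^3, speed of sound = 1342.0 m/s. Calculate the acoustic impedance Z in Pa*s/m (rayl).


Given values:
  rho = 2.34 kg/m^3
  c = 1342.0 m/s
Formula: Z = rho * c
Z = 2.34 * 1342.0
Z = 3140.28

3140.28 rayl


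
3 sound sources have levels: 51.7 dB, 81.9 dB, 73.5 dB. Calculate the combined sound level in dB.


Formula: L_total = 10 * log10( sum(10^(Li/10)) )
  Source 1: 10^(51.7/10) = 147910.8388
  Source 2: 10^(81.9/10) = 154881661.8912
  Source 3: 10^(73.5/10) = 22387211.3857
Sum of linear values = 177416784.1157
L_total = 10 * log10(177416784.1157) = 82.49

82.49 dB


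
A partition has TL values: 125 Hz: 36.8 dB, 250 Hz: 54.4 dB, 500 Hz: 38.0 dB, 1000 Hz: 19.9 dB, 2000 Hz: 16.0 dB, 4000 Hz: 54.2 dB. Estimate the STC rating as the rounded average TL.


Given TL values at each frequency:
  125 Hz: 36.8 dB
  250 Hz: 54.4 dB
  500 Hz: 38.0 dB
  1000 Hz: 19.9 dB
  2000 Hz: 16.0 dB
  4000 Hz: 54.2 dB
Formula: STC ~ round(average of TL values)
Sum = 36.8 + 54.4 + 38.0 + 19.9 + 16.0 + 54.2 = 219.3
Average = 219.3 / 6 = 36.55
Rounded: 37

37


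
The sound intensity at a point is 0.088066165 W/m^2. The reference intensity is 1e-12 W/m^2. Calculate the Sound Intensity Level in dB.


Given values:
  I = 0.088066165 W/m^2
  I_ref = 1e-12 W/m^2
Formula: SIL = 10 * log10(I / I_ref)
Compute ratio: I / I_ref = 88066165000
Compute log10: log10(88066165000) = 10.944809
Multiply: SIL = 10 * 10.944809 = 109.45

109.45 dB
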